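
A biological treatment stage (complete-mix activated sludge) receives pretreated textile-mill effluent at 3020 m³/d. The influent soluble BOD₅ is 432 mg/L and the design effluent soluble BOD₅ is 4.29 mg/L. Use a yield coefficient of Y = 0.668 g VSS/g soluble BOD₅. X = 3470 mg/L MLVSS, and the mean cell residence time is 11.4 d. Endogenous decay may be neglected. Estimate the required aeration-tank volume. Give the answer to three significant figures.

V·X = Y·Q·ΔS·θ_c gives V = 0.668 × 3020 × (432 − 4.29) × 11.4 / 3470 = 2835 m³.

V ≈ 2830 m³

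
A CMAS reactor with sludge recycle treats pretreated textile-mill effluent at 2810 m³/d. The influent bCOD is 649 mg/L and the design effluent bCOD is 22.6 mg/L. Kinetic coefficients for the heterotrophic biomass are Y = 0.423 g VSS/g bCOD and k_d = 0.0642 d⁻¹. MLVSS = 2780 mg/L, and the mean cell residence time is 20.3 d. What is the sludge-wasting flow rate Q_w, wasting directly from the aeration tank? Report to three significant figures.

Q_w ≈ 116 m³/d

From the SRT design equation V = Y Q (S₀−S) θ_c / [X (1 + k_d θ_c)] = 0.423 × 2810 × (649 − 22.6) × 20.3 / [2780 × (1 + 0.0642 × 20.3)] = 1.51×10^7 / 6403 = 2361 m³.
For wasting at MLVSS concentration, Q_w = V/θ_c = 2361/20.3 = 116.3 m³/d.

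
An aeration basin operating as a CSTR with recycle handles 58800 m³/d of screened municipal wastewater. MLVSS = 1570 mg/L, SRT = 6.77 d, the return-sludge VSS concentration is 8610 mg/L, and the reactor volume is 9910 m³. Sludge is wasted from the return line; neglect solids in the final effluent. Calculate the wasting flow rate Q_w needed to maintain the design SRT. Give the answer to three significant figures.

Q_w ≈ 267 m³/d

Q_w = (V·X)/(θ_c X_r) = 9910 × 1570 / (6.77 × 8610) = 266.9 m³/d.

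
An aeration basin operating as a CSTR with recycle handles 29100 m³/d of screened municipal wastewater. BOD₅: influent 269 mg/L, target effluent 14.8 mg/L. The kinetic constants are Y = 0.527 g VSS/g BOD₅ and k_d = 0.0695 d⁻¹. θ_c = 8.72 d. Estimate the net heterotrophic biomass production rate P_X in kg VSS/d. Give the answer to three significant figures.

P_X ≈ 2430 kg VSS/d

Y_obs = Y / (1 + k_d θ_c) = 0.527 / (1 + 0.0695 × 8.72) = 0.527 / 1.606 = 0.3281.
Q·(S₀ − S) = 29100 × (269 − 14.8) × 10⁻³ = 7397 kg/d removed.
P_X = Y_obs · Q(S₀ − S) = 0.3281 × 7397 = 2427 kg VSS/d.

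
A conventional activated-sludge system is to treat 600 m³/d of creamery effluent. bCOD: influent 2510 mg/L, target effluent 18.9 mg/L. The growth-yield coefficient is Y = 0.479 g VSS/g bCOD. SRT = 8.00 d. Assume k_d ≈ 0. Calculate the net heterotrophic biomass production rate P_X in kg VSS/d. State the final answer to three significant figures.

P_X ≈ 716 kg VSS/d

Since k_d ≈ 0, Y_obs = Y = 0.479 g VSS/g bCOD.
Substrate removed = Q·(S₀ − S) = 600 m³/d × (2510 − 18.9) g/m³ = 1.49×10^6 g/d = 1495 kg/d.
Biomass produced: P_X = Y_obs·Q·ΔS = 0.4790 × 1495 ≈ 715.9 kg VSS/d.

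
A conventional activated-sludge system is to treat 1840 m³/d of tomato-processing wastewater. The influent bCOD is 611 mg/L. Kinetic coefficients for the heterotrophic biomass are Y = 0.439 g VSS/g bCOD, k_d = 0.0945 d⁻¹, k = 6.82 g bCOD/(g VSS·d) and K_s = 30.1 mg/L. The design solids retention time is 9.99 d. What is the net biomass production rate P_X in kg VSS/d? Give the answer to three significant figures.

For a completely mixed reactor with recycle the Lawrence–McCarty relation gives S = K_s·(1 + k_d·θ_c) / [θ_c·(Y·k − k_d) − 1] = 30.1 × (1 + 0.0945 × 9.99) / [9.99 × (0.439 × 6.82 − 0.0945) − 1] = 58.52 / 27.97 = 2.092 mg/L.
Observed yield with endogenous decay: Y_obs = Y / (1 + k_d·θ_c) = 0.439 / (1 + 0.0945 × 9.99) = 0.439 / 1.944 = 0.2258 g VSS/g bCOD.
Mass of bCOD removed per day: Q(S₀ − S) = 1840 × 608.9 g/m³ = 1120 kg/d.
Net biomass production P_X = Y_obs × Q·(S₀ − S) = 0.2258 × 1120 = 253.0 kg VSS/d.

P_X ≈ 253 kg VSS/d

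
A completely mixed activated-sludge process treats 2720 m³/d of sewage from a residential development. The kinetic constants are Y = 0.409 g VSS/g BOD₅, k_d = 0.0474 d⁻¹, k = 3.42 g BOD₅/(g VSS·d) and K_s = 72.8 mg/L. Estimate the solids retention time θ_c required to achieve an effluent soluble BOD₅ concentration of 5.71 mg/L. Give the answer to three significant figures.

From 1/θ_c = Y·k·S/(K_s + S) − k_d: Y·k·S/(K_s+S) = 0.409 × 3.42 × 5.71 / (72.8 + 5.71) = 0.1017 d⁻¹.
1/θ_c = 0.1017 − 0.0474 = 0.05433 d⁻¹, so θ_c = 18.41 d.

θ_c ≈ 18.4 d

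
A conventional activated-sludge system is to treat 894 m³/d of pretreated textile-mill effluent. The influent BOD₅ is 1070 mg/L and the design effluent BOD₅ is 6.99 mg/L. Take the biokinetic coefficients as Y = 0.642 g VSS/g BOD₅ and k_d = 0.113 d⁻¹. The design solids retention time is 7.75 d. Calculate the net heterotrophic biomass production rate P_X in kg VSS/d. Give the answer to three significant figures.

P_X ≈ 325 kg VSS/d

Correct the yield for decay: Y_obs = Y/(1 + k_d θ_c) = 0.642 / (1 + 0.113 × 7.75) = 0.642 / 1.876 = 0.3423.
Substrate removed = Q·(S₀ − S) = 894 m³/d × (1070 − 6.99) g/m³ = 9.5×10^5 g/d = 950.3 kg/d.
Net biomass production P_X = Y_obs × Q·(S₀ − S) = 0.3423 × 950.3 = 325.3 kg VSS/d.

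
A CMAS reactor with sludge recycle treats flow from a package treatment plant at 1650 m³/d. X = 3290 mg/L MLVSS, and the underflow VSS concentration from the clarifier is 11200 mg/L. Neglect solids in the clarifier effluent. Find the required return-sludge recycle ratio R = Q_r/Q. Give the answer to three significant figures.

Solids balance on the clarifier gives (1+R)X = R·X_r, so R = X/(X_r − X) = 3290 / (11200 − 3290) = 0.4159.

R ≈ 0.416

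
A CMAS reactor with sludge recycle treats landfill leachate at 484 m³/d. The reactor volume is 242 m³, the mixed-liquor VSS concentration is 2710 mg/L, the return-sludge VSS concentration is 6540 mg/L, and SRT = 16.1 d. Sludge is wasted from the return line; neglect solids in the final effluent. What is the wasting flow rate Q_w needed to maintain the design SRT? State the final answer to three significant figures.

Wasting from the return line (neglecting effluent solids): Q_w = V·X / (θ_c·X_r) = 242.0 × 2710 / (16.1 × 6540) = 6.228 m³/d.

Q_w ≈ 6.23 m³/d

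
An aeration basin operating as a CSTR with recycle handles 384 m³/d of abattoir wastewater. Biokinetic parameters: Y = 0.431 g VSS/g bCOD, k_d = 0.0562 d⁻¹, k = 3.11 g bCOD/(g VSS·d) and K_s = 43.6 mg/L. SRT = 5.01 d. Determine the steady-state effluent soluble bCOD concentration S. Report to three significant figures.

S ≈ 10.3 mg/L

From the Monod/SRT balance for a CMAS, S = K_s·(1+k_d θ_c)/[θ_c·(Y k − k_d) − 1] = 43.6 × (1 + 0.0562 × 5.01) / [5.01 × (0.431 × 3.11 − 0.0562) − 1] = 55.88 / 5.434 = 10.28 mg/L.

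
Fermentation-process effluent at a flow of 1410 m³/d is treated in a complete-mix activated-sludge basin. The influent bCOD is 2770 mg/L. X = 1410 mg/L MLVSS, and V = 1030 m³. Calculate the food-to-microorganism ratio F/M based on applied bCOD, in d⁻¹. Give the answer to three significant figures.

F/M ≈ 2.69 d⁻¹

F/M = Q·S₀ / (V·X) = 1410 × 2770 / (1030 × 1410) = 2.689 g bCOD·(g VSS·d)⁻¹.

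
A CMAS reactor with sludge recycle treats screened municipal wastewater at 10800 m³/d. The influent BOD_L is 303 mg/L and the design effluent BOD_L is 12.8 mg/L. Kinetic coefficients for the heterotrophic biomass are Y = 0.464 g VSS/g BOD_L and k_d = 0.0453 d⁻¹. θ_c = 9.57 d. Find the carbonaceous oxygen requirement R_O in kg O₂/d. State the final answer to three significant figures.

R_O ≈ 1690 kg O₂/d

Correct the yield for decay: Y_obs = Y/(1 + k_d θ_c) = 0.464 / (1 + 0.0453 × 9.57) = 0.464 / 1.434 = 0.3237.
Substrate removed = Q·(S₀ − S) = 10800 m³/d × (303 − 12.8) g/m³ = 3.13×10^6 g/d = 3134 kg/d.
Net sludge production P_X = 0.3237 × 3134 = 1014 kg VSS/d.
R_O = Q·(S₀ − S) − 1.42·P_X = 3134 − 1.42 × 1014 = 1694 kg O₂/d.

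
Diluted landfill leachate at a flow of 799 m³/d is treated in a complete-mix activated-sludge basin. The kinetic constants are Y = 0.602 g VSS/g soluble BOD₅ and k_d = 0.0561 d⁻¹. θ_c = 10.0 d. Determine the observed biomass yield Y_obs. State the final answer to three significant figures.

Y_obs ≈ 0.386 g VSS/g soluble BOD₅

Correct the yield for decay: Y_obs = Y/(1 + k_d θ_c) = 0.602 / (1 + 0.0561 × 10.0) = 0.602 / 1.561 = 0.3857.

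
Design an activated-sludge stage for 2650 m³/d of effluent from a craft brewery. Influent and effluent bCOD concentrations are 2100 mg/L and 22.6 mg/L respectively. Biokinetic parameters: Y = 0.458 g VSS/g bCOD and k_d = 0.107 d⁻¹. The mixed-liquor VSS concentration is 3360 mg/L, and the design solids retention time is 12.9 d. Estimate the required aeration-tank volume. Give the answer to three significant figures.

V ≈ 4070 m³

From the SRT design equation V = Y Q (S₀−S) θ_c / [X (1 + k_d θ_c)] = 0.458 × 2650 × (2100 − 22.6) × 12.9 / [3360 × (1 + 0.107 × 12.9)] = 3.25×10^7 / 7998 = 4067 m³.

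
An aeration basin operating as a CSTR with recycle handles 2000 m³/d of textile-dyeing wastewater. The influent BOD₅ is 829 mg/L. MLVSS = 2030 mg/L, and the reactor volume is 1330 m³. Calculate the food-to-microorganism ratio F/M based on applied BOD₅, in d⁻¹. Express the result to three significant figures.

F/M = Q·S₀ / (V·X) = 2000 × 829 / (1330 × 2030) = 0.6141 g BOD₅·(g VSS·d)⁻¹.

F/M ≈ 0.614 d⁻¹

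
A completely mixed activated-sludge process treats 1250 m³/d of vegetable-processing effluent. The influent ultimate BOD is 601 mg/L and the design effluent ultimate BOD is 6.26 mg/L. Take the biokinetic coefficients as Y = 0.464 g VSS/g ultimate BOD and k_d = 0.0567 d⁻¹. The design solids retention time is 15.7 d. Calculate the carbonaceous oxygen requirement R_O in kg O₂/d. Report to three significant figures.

Observed yield with endogenous decay: Y_obs = Y / (1 + k_d·θ_c) = 0.464 / (1 + 0.0567 × 15.7) = 0.464 / 1.890 = 0.2455 g VSS/g ultimate BOD.
Mass of ultimate BOD removed per day: Q(S₀ − S) = 1250 × 594.7 g/m³ = 743.4 kg/d.
P_X = Y_obs·Q·(S₀ − S) = 0.2455 × 743.4 = 182.5 kg VSS/d.
R_O = Q·(S₀ − S) − 1.42·P_X = 743.4 − 1.42 × 182.5 = 484.3 kg O₂/d.

R_O ≈ 484 kg O₂/d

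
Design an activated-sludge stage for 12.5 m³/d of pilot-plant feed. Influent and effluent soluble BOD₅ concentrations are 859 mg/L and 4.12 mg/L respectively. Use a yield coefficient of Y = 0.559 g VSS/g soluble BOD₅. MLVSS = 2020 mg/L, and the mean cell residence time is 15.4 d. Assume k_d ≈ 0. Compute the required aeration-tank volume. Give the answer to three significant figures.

V·X = Y·Q·ΔS·θ_c gives V = 0.559 × 12.5 × (859 − 4.12) × 15.4 / 2020 = 45.54 m³.

V ≈ 45.5 m³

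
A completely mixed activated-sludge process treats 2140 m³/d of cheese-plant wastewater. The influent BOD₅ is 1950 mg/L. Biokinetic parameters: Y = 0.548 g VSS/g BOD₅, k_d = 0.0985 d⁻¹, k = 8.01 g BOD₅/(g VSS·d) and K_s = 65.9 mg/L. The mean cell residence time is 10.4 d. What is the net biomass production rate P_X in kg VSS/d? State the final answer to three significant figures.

P_X ≈ 1130 kg VSS/d

From the Monod/SRT balance for a CMAS, S = K_s·(1+k_d θ_c)/[θ_c·(Y k − k_d) − 1] = 65.9 × (1 + 0.0985 × 10.4) / [10.4 × (0.548 × 8.01 − 0.0985) − 1] = 133.4 / 43.63 = 3.058 mg/L.
Correct the yield for decay: Y_obs = Y/(1 + k_d θ_c) = 0.548 / (1 + 0.0985 × 10.4) = 0.548 / 2.024 = 0.2707.
Q·(S₀ − S) = 2140 × (1950 − 3.06) × 10⁻³ = 4166 kg/d removed.
Biomass produced: P_X = Y_obs·Q·ΔS = 0.2707 × 4166 ≈ 1128 kg VSS/d.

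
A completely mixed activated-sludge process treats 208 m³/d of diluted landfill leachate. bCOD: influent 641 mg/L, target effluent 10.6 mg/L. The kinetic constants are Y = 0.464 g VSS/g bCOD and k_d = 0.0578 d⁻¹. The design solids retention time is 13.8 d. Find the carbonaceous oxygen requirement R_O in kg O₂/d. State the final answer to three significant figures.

R_O ≈ 83.1 kg O₂/d

Y_obs = Y / (1 + k_d θ_c) = 0.464 / (1 + 0.0578 × 13.8) = 0.464 / 1.798 = 0.2581.
Substrate removed = Q·(S₀ − S) = 208 m³/d × (641 − 10.6) g/m³ = 1.31×10^5 g/d = 131.1 kg/d.
Net sludge production P_X = 0.2581 × 131.1 = 33.85 kg VSS/d.
R_O = Q·(S₀ − S) − 1.42·P_X = 131.1 − 1.42 × 33.85 = 83.06 kg O₂/d.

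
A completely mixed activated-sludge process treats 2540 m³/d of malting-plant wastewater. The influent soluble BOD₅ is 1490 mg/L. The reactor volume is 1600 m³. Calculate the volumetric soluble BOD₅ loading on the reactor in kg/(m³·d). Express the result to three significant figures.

L_v ≈ 2.37 kg soluble BOD₅/(m³·d)

Applied soluble BOD₅ load per unit volume = Q·S₀/V = (2540 × 1490/1000)/1600 = 2.365 kg soluble BOD₅·m⁻³·d⁻¹.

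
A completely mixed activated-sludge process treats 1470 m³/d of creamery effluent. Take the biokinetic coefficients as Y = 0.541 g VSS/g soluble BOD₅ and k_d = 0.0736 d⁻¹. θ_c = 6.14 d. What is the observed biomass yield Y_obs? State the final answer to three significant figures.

Y_obs ≈ 0.373 g VSS/g soluble BOD₅

Observed yield with endogenous decay: Y_obs = Y / (1 + k_d·θ_c) = 0.541 / (1 + 0.0736 × 6.14) = 0.541 / 1.452 = 0.3726 g VSS/g soluble BOD₅.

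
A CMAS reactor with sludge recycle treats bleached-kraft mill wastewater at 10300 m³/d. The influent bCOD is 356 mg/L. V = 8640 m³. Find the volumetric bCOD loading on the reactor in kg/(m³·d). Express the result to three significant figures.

Volumetric loading L_v = Q·S₀ / V = 10300 × 356 g/m³ / 8640 m³ = 424.4 g/(m³·d) = 0.4244 kg bCOD/(m³·d).

L_v ≈ 0.424 kg bCOD/(m³·d)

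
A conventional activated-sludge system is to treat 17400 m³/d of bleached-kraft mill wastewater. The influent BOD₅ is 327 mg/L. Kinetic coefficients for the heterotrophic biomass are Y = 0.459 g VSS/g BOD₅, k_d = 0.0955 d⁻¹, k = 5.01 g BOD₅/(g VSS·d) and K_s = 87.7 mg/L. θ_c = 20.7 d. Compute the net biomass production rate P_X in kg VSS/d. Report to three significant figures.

From the Monod/SRT balance for a CMAS, S = K_s·(1+k_d θ_c)/[θ_c·(Y k − k_d) − 1] = 87.7 × (1 + 0.0955 × 20.7) / [20.7 × (0.459 × 5.01 − 0.0955) − 1] = 261.1 / 44.62 = 5.850 mg/L.
Y_obs = Y / (1 + k_d θ_c) = 0.459 / (1 + 0.0955 × 20.7) = 0.459 / 2.977 = 0.1542.
Mass of BOD₅ removed per day: Q(S₀ − S) = 17400 × 321.1 g/m³ = 5588 kg/d.
Net biomass production P_X = Y_obs × Q·(S₀ − S) = 0.1542 × 5588 = 861.6 kg VSS/d.

P_X ≈ 862 kg VSS/d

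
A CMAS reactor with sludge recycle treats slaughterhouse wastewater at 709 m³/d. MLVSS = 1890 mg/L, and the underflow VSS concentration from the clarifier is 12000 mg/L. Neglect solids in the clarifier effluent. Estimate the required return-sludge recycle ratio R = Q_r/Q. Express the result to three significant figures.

R ≈ 0.187

Solids balance on the clarifier gives (1+R)X = R·X_r, so R = X/(X_r − X) = 1890 / (12000 − 1890) = 0.1869.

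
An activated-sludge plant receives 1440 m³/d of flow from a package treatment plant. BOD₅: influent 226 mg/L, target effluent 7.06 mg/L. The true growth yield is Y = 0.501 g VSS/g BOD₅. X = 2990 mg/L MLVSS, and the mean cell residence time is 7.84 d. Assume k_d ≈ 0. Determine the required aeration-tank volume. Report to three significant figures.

V·X = Y·Q·ΔS·θ_c gives V = 0.501 × 1440 × (226 − 7.06) × 7.84 / 2990 = 414.2 m³.

V ≈ 414 m³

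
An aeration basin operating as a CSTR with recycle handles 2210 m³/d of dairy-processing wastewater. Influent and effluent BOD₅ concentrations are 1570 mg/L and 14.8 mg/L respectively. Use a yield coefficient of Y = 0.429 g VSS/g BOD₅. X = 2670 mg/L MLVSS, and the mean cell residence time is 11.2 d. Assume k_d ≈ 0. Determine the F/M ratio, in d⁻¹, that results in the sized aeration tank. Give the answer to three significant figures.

Biomass mass balance (decay neglected): V·X = Y·Q·(S₀ − S)·θ_c, so V = 0.429 × 2210 × (1570 − 14.8) × 11.2 / 2670 = 6185 m³.
F/M = Q·S₀ / (V·X) = 2210 × 1570 / (6185 × 2670) = 0.2101 g BOD₅·(g VSS·d)⁻¹.

F/M ≈ 0.210 d⁻¹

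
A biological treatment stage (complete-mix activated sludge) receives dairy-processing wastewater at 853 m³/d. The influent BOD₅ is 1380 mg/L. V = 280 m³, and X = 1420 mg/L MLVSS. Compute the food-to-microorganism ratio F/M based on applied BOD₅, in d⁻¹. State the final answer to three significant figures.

F/M = Q·S₀ / (V·X) = 853 × 1380 / (280.0 × 1420) = 2.961 g BOD₅·(g VSS·d)⁻¹.

F/M ≈ 2.96 d⁻¹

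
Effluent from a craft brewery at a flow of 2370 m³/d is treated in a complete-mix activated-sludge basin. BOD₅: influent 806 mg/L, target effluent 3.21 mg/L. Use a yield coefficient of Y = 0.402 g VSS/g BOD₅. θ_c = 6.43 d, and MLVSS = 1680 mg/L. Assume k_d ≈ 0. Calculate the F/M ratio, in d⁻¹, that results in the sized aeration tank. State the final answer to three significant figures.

F/M ≈ 0.388 d⁻¹

V·X = Y·Q·ΔS·θ_c gives V = 0.402 × 2370 × (806 − 3.21) × 6.43 / 1680 = 2927 m³.
Food-to-microorganism ratio F/M = Q S₀ / (V X) = 2370 × 806 / (2927 × 1680) = 0.3884 d⁻¹.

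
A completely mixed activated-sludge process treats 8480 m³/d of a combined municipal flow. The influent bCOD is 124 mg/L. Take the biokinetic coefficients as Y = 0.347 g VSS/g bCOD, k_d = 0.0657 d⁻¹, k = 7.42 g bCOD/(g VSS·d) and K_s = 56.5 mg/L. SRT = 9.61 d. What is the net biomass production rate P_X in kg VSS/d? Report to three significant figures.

P_X ≈ 216 kg VSS/d

For a completely mixed reactor with recycle the Lawrence–McCarty relation gives S = K_s·(1 + k_d·θ_c) / [θ_c·(Y·k − k_d) − 1] = 56.5 × (1 + 0.0657 × 9.61) / [9.61 × (0.347 × 7.42 − 0.0657) − 1] = 92.17 / 23.11 = 3.988 mg/L.
Observed yield with endogenous decay: Y_obs = Y / (1 + k_d·θ_c) = 0.347 / (1 + 0.0657 × 9.61) = 0.347 / 1.631 = 0.2127 g VSS/g bCOD.
Mass of bCOD removed per day: Q(S₀ − S) = 8480 × 120.0 g/m³ = 1018 kg/d.
So the net sludge growth is P_X = 0.2127 × 1018 = 216.5 kg VSS/d.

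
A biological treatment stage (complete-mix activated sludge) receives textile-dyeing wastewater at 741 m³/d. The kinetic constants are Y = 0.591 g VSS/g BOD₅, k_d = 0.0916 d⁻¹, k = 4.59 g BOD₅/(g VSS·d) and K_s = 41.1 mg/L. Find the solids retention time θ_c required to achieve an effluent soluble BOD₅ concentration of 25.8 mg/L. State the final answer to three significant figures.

θ_c ≈ 1.05 d

Specific growth rate at S = 25.8 mg/L: μ = YkS/(K_s+S) = 0.591·4.59·25.8/(41.1+25.8) = 1.046 d⁻¹.
Then 1/θ_c = μ − k_d = 1.046 − 0.0916 = 0.9545 d⁻¹, giving θ_c = 1.048 d.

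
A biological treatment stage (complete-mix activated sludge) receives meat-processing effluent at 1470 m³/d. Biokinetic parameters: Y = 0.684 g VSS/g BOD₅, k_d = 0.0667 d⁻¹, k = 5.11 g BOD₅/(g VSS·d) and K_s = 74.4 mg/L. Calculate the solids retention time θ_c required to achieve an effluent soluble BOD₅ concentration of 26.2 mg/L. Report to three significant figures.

θ_c ≈ 1.19 d

At the target effluent, Y k S/(K_s+S) = 0.684×5.11×26.2/100.6 = 0.9103 d⁻¹.
1/θ_c = 0.9103 − 0.0667 = 0.8436 d⁻¹, so θ_c = 1.185 d.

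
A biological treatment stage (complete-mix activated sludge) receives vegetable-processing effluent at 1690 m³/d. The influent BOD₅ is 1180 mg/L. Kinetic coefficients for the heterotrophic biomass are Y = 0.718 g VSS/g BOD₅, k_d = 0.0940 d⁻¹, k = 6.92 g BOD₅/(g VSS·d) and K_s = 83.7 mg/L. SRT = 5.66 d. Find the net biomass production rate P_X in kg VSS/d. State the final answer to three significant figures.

From the Monod/SRT balance for a CMAS, S = K_s·(1+k_d θ_c)/[θ_c·(Y k − k_d) − 1] = 83.7 × (1 + 0.0940 × 5.66) / [5.66 × (0.718 × 6.92 − 0.0940) − 1] = 128.2 / 26.59 = 4.823 mg/L.
The observed yield is Y_obs = Y/(1 + k_d·θ_c) = 0.718 / (1 + 0.0940 × 5.66) = 0.718 / 1.532 = 0.4687 g VSS per g BOD₅ removed.
Mass of BOD₅ removed per day: Q(S₀ − S) = 1690 × 1175 g/m³ = 1986 kg/d.
Biomass produced: P_X = Y_obs·Q·ΔS = 0.4687 × 1986 ≈ 930.8 kg VSS/d.

P_X ≈ 931 kg VSS/d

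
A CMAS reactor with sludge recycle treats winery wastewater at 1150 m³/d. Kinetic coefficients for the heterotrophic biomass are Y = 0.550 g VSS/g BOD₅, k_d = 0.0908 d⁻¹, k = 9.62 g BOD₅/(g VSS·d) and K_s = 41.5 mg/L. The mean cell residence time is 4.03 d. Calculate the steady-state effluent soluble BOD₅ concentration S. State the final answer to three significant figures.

From the Monod/SRT balance for a CMAS, S = K_s·(1+k_d θ_c)/[θ_c·(Y k − k_d) − 1] = 41.5 × (1 + 0.0908 × 4.03) / [4.03 × (0.550 × 9.62 − 0.0908) − 1] = 56.69 / 19.96 = 2.840 mg/L.

S ≈ 2.84 mg/L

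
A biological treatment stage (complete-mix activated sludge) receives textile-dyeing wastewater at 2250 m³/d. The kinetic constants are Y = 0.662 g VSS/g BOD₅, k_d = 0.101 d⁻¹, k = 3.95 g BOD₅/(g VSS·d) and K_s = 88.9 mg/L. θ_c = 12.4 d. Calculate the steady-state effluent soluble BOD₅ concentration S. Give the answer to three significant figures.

Effluent substrate depends only on kinetics and SRT: S = K_s(1 + k_d θ_c) / [θ_c(Yk − k_d) − 1] = 88.9 × (1 + 0.101 × 12.4) / [12.4 × (0.662 × 3.95 − 0.101) − 1] = 200.2 / 30.17 = 6.636 mg/L.

S ≈ 6.64 mg/L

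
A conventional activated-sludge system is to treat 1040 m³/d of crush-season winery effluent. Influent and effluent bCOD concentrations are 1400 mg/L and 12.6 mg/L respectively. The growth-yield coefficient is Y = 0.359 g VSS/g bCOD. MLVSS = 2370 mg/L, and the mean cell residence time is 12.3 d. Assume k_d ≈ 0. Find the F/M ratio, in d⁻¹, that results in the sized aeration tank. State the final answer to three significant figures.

V·X = Y·Q·ΔS·θ_c gives V = 0.359 × 1040 × (1400 − 12.6) × 12.3 / 2370 = 2688 m³.
F/M = Q·S₀ / (V·X) = 1040 × 1400 / (2688 × 2370) = 0.2285 g bCOD·(g VSS·d)⁻¹.

F/M ≈ 0.229 d⁻¹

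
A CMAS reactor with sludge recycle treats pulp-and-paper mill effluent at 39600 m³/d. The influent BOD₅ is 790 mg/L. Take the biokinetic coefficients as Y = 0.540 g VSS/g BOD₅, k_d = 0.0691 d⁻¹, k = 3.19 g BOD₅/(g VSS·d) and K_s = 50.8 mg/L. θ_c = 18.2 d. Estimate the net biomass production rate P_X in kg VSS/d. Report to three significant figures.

For a completely mixed reactor with recycle the Lawrence–McCarty relation gives S = K_s·(1 + k_d·θ_c) / [θ_c·(Y·k − k_d) − 1] = 50.8 × (1 + 0.0691 × 18.2) / [18.2 × (0.540 × 3.19 − 0.0691) − 1] = 114.7 / 29.09 = 3.942 mg/L.
Observed yield with endogenous decay: Y_obs = Y / (1 + k_d·θ_c) = 0.540 / (1 + 0.0691 × 18.2) = 0.540 / 2.258 = 0.2392 g VSS/g BOD₅.
Substrate removed = Q·(S₀ − S) = 39600 m³/d × (790 − 3.94) g/m³ = 3.11×10^7 g/d = 31128 kg/d.
Net biomass production P_X = Y_obs × Q·(S₀ − S) = 0.2392 × 31128 = 7445 kg VSS/d.

P_X ≈ 7450 kg VSS/d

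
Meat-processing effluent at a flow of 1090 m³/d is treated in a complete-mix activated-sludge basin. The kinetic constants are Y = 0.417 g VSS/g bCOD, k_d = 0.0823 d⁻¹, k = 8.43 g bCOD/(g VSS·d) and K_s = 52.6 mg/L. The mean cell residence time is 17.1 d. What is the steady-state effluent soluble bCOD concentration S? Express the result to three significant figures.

For a completely mixed reactor with recycle the Lawrence–McCarty relation gives S = K_s·(1 + k_d·θ_c) / [θ_c·(Y·k − k_d) − 1] = 52.6 × (1 + 0.0823 × 17.1) / [17.1 × (0.417 × 8.43 − 0.0823) − 1] = 126.6 / 57.70 = 2.194 mg/L.

S ≈ 2.19 mg/L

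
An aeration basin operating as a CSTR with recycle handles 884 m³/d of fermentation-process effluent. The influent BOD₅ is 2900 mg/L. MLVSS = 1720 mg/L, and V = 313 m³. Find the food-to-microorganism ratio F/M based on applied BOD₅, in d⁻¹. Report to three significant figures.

F/M = Q·S₀ / (V·X) = 884 × 2900 / (313.0 × 1720) = 4.762 g BOD₅·(g VSS·d)⁻¹.

F/M ≈ 4.76 d⁻¹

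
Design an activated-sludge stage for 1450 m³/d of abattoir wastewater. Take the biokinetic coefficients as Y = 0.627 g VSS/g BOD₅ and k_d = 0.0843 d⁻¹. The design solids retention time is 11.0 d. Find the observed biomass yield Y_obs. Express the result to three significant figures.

Y_obs ≈ 0.325 g VSS/g BOD₅

Observed yield with endogenous decay: Y_obs = Y / (1 + k_d·θ_c) = 0.627 / (1 + 0.0843 × 11.0) = 0.627 / 1.927 = 0.3253 g VSS/g BOD₅.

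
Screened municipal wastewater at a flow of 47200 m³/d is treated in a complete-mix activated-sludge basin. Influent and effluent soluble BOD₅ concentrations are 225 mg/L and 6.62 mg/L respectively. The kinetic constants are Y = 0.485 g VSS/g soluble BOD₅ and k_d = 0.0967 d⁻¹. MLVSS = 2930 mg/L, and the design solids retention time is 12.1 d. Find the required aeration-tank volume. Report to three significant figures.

V ≈ 9510 m³

From the SRT design equation V = Y Q (S₀−S) θ_c / [X (1 + k_d θ_c)] = 0.485 × 47200 × (225 − 6.62) × 12.1 / [2930 × (1 + 0.0967 × 12.1)] = 6.05×10^7 / 6358 = 9514 m³.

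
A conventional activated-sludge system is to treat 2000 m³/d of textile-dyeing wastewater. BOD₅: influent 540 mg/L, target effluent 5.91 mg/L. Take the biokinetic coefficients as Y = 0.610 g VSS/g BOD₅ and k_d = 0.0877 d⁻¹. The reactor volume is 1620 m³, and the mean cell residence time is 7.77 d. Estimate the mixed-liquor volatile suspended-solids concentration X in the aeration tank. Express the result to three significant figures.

X ≈ 1860 mg/L

From V·X·(1 + k_d·θ_c) = Y·Q·(S₀ − S)·θ_c: X = 0.610 × 2000 × (540 − 5.91) × 7.77 / [1620 × (1 + 0.0877 × 7.77)] = 1859 mg/L.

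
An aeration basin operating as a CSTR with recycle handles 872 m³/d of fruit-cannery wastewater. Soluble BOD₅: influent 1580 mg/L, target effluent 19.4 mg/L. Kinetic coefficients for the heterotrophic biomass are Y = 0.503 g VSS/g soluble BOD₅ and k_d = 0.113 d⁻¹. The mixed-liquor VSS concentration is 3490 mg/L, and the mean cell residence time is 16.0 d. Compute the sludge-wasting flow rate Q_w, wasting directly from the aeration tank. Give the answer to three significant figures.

Steady-state biomass mass balance: V·X·(1 + k_d·θ_c) = Y·Q·(S₀ − S)·θ_c, so V = 0.503 × 872 × (1580 − 19.4) × 16.0 / [3490 × (1 + 0.113 × 16.0)] = 1.1×10^7 / 9800 = 1118 m³.
With mixed-liquor wasting, θ_c = V/Q_w, so Q_w = V/θ_c = 1118/16.0 = 69.85 m³/d.

Q_w ≈ 69.8 m³/d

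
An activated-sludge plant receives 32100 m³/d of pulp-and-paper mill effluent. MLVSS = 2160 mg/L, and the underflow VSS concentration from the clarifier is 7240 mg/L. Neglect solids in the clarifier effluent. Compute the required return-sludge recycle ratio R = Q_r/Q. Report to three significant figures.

R ≈ 0.425

R = Q_r/Q = X/(X_r − X) = 2160 / (7240 − 2160) = 0.4252.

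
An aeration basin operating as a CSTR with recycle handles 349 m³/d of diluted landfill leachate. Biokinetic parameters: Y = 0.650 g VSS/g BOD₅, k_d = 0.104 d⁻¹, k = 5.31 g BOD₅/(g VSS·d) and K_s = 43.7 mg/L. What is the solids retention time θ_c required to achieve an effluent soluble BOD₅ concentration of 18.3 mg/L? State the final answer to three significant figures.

θ_c ≈ 1.09 d

Specific growth rate at S = 18.3 mg/L: μ = YkS/(K_s+S) = 0.650·5.31·18.3/(43.7+18.3) = 1.019 d⁻¹.
θ_c = 1/(μ − k_d) = 1/(1.019 − 0.104) = 1/0.9147 = 1.093 d.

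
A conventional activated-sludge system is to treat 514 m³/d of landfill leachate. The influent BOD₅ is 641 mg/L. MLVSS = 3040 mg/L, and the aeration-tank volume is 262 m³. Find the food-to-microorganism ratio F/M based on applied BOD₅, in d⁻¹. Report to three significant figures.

F/M ≈ 0.414 d⁻¹

F/M = Q·S₀ / (V·X) = 514 × 641 / (262.0 × 3040) = 0.4137 g BOD₅·(g VSS·d)⁻¹.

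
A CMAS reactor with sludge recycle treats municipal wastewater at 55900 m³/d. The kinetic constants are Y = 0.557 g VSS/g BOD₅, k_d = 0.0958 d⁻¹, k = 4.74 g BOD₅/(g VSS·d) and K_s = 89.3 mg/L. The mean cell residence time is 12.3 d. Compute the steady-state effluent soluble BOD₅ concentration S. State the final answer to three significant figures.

S ≈ 6.42 mg/L

Effluent substrate depends only on kinetics and SRT: S = K_s(1 + k_d θ_c) / [θ_c(Yk − k_d) − 1] = 89.3 × (1 + 0.0958 × 12.3) / [12.3 × (0.557 × 4.74 − 0.0958) − 1] = 194.5 / 30.30 = 6.421 mg/L.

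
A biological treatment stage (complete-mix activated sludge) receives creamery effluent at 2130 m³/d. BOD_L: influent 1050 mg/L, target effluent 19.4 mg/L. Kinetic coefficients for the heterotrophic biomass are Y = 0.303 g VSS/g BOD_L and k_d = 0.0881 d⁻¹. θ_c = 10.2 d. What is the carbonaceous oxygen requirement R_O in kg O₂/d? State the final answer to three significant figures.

Observed yield with endogenous decay: Y_obs = Y / (1 + k_d·θ_c) = 0.303 / (1 + 0.0881 × 10.2) = 0.303 / 1.899 = 0.1596 g VSS/g BOD_L.
ΔS = 1050 − 19.4 = 1031 mg/L, so the substrate removal rate is 2130 × 1031/1000 = 2195 kg BOD_L/d.
Net sludge production P_X = 0.1596 × 2195 = 350.3 kg VSS/d.
R_O = Q·ΔS − 1.42 P_X = 2195 − 497.5 = 1698 kg O₂/d.

R_O ≈ 1700 kg O₂/d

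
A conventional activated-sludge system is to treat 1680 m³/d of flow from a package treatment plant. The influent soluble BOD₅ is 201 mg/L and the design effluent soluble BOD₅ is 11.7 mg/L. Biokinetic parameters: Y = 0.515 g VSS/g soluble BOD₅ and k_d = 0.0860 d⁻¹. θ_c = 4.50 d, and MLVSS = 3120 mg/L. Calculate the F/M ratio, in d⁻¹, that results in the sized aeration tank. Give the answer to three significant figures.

F/M ≈ 0.635 d⁻¹

Rearranging the biomass balance for a CMAS with decay, V = Y·Q·ΔS·θ_c / [X·(1+k_d θ_c)] = 0.515 × 1680 × (201 − 11.7) × 4.50 / [3120 × (1 + 0.0860 × 4.50)] = 7.37×10^5 / 4327 = 170.3 m³.
F/M = applied load / biomass = Q·S₀/(V·X) = 1680 × 201 / (170.3 × 3120) = 0.6355 d⁻¹.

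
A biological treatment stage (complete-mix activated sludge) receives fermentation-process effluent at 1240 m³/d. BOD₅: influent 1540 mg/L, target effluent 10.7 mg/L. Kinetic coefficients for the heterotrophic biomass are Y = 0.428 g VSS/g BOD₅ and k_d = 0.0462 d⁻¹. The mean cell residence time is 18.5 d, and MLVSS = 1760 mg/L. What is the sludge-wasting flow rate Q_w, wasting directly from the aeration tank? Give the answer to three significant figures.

Q_w ≈ 249 m³/d

From the SRT design equation V = Y Q (S₀−S) θ_c / [X (1 + k_d θ_c)] = 0.428 × 1240 × (1540 − 10.7) × 18.5 / [1760 × (1 + 0.0462 × 18.5)] = 1.5×10^7 / 3264 = 4600 m³.
With mixed-liquor wasting, θ_c = V/Q_w, so Q_w = V/θ_c = 4600/18.5 = 248.6 m³/d.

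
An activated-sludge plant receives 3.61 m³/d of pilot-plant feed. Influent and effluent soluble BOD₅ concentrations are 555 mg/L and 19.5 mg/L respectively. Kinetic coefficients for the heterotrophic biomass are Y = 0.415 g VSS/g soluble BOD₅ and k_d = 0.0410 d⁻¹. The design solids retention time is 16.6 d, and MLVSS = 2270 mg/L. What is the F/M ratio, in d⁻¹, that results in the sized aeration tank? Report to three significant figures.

F/M ≈ 0.253 d⁻¹

Steady-state biomass mass balance: V·X·(1 + k_d·θ_c) = Y·Q·(S₀ − S)·θ_c, so V = 0.415 × 3.61 × (555 − 19.5) × 16.6 / [2270 × (1 + 0.0410 × 16.6)] = 1.33×10^4 / 3815 = 3.491 m³.
F/M = applied load / biomass = Q·S₀/(V·X) = 3.61 × 555 / (3.491 × 2270) = 0.2528 d⁻¹.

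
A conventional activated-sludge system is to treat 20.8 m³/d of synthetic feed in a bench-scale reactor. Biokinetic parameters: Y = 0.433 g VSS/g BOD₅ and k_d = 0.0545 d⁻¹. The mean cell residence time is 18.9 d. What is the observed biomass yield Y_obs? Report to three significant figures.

Y_obs ≈ 0.213 g VSS/g BOD₅

Y_obs = Y / (1 + k_d θ_c) = 0.433 / (1 + 0.0545 × 18.9) = 0.433 / 2.030 = 0.2133.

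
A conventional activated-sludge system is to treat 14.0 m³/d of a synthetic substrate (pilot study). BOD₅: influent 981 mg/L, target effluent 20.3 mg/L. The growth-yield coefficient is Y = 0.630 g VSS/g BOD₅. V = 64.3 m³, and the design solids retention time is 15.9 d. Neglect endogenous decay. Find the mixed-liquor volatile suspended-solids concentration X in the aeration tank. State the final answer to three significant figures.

X ≈ 2100 mg/L

Without decay, X = Y Q (S₀−S) θ_c / V = 0.630 × 14.0 × (981 − 20.3) × 15.9 / 64.3 = 2095 mg/L.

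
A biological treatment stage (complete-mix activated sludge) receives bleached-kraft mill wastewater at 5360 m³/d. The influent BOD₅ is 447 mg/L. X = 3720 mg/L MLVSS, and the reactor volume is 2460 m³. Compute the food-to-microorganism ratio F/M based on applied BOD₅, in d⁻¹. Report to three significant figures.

F/M ≈ 0.262 d⁻¹

F/M = applied load / biomass = Q·S₀/(V·X) = 5360 × 447 / (2460 × 3720) = 0.2618 d⁻¹.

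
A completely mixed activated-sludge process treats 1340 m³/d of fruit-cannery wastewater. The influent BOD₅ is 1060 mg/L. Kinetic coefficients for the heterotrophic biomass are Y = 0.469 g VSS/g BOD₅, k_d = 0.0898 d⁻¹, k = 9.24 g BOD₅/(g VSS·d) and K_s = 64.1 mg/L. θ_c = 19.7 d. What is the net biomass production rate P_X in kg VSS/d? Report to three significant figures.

P_X ≈ 240 kg VSS/d

Effluent substrate depends only on kinetics and SRT: S = K_s(1 + k_d θ_c) / [θ_c(Yk − k_d) − 1] = 64.1 × (1 + 0.0898 × 19.7) / [19.7 × (0.469 × 9.24 − 0.0898) − 1] = 177.5 / 82.60 = 2.149 mg/L.
The observed yield is Y_obs = Y/(1 + k_d·θ_c) = 0.469 / (1 + 0.0898 × 19.7) = 0.469 / 2.769 = 0.1694 g VSS per g BOD₅ removed.
ΔS = 1060 − 2.15 = 1058 mg/L, so the substrate removal rate is 1340 × 1058/1000 = 1418 kg BOD₅/d.
So the net sludge growth is P_X = 0.1694 × 1418 = 240.1 kg VSS/d.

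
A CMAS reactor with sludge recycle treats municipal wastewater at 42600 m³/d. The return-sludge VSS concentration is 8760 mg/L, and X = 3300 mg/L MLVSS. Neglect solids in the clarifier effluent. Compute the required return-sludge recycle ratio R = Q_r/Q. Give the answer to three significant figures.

Mass balance around the secondary clarifier (neglecting effluent solids): R = X / (X_r − X) = 3300 / (8760 − 3300) = 0.6044.

R ≈ 0.604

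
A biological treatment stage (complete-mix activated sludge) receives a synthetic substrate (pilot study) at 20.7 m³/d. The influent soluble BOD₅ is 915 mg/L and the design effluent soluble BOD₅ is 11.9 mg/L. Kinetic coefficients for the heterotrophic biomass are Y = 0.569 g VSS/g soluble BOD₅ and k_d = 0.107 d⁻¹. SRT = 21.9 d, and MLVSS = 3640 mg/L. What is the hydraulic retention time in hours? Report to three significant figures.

τ ≈ 22.2 h

From the SRT design equation V = Y Q (S₀−S) θ_c / [X (1 + k_d θ_c)] = 0.569 × 20.7 × (915 − 11.9) × 21.9 / [3640 × (1 + 0.107 × 21.9)] = 2.33×10^5 / 12170 = 19.14 m³.
Hydraulic retention time τ = V/Q = 19.14 / 20.7 = 0.9247 d = 22.19 h.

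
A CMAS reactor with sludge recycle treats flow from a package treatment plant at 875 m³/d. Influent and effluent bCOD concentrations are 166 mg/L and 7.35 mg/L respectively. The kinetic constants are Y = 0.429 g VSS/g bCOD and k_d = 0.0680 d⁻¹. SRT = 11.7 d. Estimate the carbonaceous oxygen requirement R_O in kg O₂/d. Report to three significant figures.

Correct the yield for decay: Y_obs = Y/(1 + k_d θ_c) = 0.429 / (1 + 0.0680 × 11.7) = 0.429 / 1.796 = 0.2389.
ΔS = 166 − 7.35 = 158.7 mg/L, so the substrate removal rate is 875 × 158.7/1000 = 138.8 kg bCOD/d.
Biomass synthesised: P_X = Y_obs × 138.8 = 33.17 kg VSS/d.
R_O = Q·(S₀ − S) − 1.42·P_X = 138.8 − 1.42 × 33.17 = 91.72 kg O₂/d.

R_O ≈ 91.7 kg O₂/d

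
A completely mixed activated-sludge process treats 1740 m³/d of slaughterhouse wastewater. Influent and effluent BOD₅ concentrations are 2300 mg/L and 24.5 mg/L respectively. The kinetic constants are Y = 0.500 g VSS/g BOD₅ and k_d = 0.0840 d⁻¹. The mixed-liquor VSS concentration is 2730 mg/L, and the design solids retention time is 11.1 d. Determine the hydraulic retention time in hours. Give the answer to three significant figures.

From the SRT design equation V = Y Q (S₀−S) θ_c / [X (1 + k_d θ_c)] = 0.500 × 1740 × (2300 − 24.5) × 11.1 / [2730 × (1 + 0.0840 × 11.1)] = 2.2×10^7 / 5275 = 4165 m³.
τ = V/Q = 4165/1740 = 2.394 d, or 57.45 h.

τ ≈ 57.5 h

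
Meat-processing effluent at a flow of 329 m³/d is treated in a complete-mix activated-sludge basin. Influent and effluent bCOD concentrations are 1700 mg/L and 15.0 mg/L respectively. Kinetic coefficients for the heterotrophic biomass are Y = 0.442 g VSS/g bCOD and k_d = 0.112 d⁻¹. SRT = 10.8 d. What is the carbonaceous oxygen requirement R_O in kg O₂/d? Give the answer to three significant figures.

R_O ≈ 397 kg O₂/d

The observed yield is Y_obs = Y/(1 + k_d·θ_c) = 0.442 / (1 + 0.112 × 10.8) = 0.442 / 2.210 = 0.2000 g VSS per g bCOD removed.
ΔS = 1700 − 15.0 = 1685 mg/L, so the substrate removal rate is 329 × 1685/1000 = 554.4 kg bCOD/d.
Biomass synthesised: P_X = Y_obs × 554.4 = 110.9 kg VSS/d.
R_O = Q·ΔS − 1.42 P_X = 554.4 − 157.5 = 396.9 kg O₂/d.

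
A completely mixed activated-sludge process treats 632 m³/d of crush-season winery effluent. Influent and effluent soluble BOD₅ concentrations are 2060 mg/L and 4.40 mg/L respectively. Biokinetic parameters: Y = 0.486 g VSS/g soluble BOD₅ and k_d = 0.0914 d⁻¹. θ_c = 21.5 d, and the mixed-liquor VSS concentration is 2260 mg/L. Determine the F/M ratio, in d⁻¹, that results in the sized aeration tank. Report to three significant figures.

From the SRT design equation V = Y Q (S₀−S) θ_c / [X (1 + k_d θ_c)] = 0.486 × 632 × (2060 − 4.40) × 21.5 / [2260 × (1 + 0.0914 × 21.5)] = 1.36×10^7 / 6701 = 2026 m³.
Food-to-microorganism ratio F/M = Q S₀ / (V X) = 632 × 2060 / (2026 × 2260) = 0.2844 d⁻¹.

F/M ≈ 0.284 d⁻¹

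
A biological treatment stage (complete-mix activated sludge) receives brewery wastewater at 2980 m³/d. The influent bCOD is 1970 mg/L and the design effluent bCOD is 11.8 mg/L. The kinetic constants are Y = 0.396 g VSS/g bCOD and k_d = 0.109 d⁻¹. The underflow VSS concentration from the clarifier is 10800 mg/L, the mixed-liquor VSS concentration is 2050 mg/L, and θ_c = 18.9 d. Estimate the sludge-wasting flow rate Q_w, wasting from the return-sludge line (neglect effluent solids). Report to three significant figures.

Rearranging the biomass balance for a CMAS with decay, V = Y·Q·ΔS·θ_c / [X·(1+k_d θ_c)] = 0.396 × 2980 × (1970 − 11.8) × 18.9 / [2050 × (1 + 0.109 × 18.9)] = 4.37×10^7 / 6273 = 6962 m³.
Wasting from the return line (neglecting effluent solids): Q_w = V·X / (θ_c·X_r) = 6962 × 2050 / (18.9 × 10800) = 69.92 m³/d.

Q_w ≈ 69.9 m³/d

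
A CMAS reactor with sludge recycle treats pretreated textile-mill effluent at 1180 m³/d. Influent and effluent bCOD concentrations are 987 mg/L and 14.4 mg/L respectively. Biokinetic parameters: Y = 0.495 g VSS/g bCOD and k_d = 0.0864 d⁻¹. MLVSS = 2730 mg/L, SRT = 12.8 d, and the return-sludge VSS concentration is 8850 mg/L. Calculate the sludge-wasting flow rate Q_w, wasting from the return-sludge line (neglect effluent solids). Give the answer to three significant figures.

Q_w ≈ 30.5 m³/d

Steady-state biomass mass balance: V·X·(1 + k_d·θ_c) = Y·Q·(S₀ − S)·θ_c, so V = 0.495 × 1180 × (987 − 14.4) × 12.8 / [2730 × (1 + 0.0864 × 12.8)] = 7.27×10^6 / 5749 = 1265 m³.
θ_c = V·X/(Q_w·X_r) when wasting from the recycle, so Q_w = V·X/(θ_c·X_r) = 1265 × 2730 / (12.8 × 8850) = 30.48 m³/d.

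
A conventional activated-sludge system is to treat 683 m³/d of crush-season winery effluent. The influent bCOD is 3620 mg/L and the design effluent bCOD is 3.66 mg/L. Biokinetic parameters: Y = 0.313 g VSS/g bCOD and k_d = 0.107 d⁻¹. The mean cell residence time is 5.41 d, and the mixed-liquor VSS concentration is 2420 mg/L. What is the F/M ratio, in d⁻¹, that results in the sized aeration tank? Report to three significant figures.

Rearranging the biomass balance for a CMAS with decay, V = Y·Q·ΔS·θ_c / [X·(1+k_d θ_c)] = 0.313 × 683 × (3620 − 3.66) × 5.41 / [2420 × (1 + 0.107 × 5.41)] = 4.18×10^6 / 3821 = 1095 m³.
Food-to-microorganism ratio F/M = Q S₀ / (V X) = 683 × 3620 / (1095 × 2420) = 0.9333 d⁻¹.

F/M ≈ 0.933 d⁻¹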